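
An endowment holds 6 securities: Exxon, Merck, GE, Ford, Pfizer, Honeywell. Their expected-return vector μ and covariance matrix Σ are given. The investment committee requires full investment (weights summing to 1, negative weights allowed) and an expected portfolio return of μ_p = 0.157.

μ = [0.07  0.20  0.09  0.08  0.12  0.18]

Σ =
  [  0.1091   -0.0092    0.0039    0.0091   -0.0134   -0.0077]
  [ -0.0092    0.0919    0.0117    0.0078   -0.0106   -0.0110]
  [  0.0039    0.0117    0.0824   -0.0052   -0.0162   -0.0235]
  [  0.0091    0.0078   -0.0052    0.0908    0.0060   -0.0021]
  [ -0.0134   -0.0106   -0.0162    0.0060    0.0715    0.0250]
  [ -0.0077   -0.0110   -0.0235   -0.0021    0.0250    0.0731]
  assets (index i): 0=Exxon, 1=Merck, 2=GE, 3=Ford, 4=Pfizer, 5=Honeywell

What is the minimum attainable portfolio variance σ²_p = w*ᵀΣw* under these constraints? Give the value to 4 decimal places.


0.0169

g=Σ⁻¹μ = [1.1460  2.5444  1.8975  0.6225  1.5804  3.0534]
h=Σ⁻¹𝟙 = [11.9650  12.8556  18.4149  9.1652  15.3055  17.8236]
a=μᵀg=1.548921  b=𝟙ᵀg=10.844134  c=𝟙ᵀh=85.529793  D=ac−b²=14.883623
λ₁=(c·0.157−b)/D = (85.529793·0.157−10.844134)/14.883623 = 0.173617
λ₂=(a−b·0.157)/D = (1.548921−10.844134·0.157)/14.883623 = -0.010321
w* = 0.173617·g + -0.010321·h:
  w_0 = 0.173617·1.1460 + -0.010321·11.9650 = 0.0755  (Exxon)
  w_1 = 0.173617·2.5444 + -0.010321·12.8556 = 0.3091  (Merck)
  w_2 = 0.173617·1.8975 + -0.010321·18.4149 = 0.1394  (GE)
  w_3 = 0.173617·0.6225 + -0.010321·9.1652 = 0.0135  (Ford)
  w_4 = 0.173617·1.5804 + -0.010321·15.3055 = 0.1164  (Pfizer)
  w_5 = 0.173617·3.0534 + -0.010321·17.8236 = 0.3462  (Honeywell)
Σw_i=1.0000  μᵀw=0.1570
σ²=wᵀΣw=λ₁·μ_p+λ₂ = 0.173617·0.157 + -0.010321 = 0.016937 ≈ 0.0169


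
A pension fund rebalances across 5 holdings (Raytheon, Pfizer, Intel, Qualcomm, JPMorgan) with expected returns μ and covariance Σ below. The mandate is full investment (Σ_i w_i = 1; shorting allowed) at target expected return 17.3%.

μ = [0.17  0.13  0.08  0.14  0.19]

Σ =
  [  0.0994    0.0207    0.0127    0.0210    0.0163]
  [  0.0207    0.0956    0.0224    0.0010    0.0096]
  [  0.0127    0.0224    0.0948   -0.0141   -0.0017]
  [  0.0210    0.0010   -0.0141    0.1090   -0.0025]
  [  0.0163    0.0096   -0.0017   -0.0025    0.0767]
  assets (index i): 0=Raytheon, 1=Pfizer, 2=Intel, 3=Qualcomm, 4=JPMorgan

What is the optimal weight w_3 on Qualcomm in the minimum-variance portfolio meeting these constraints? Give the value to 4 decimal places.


u=Σ⁻¹μ = [0.8103  0.7590  0.7863  1.2751  2.2690]
v=Σ⁻¹𝟙 = [3.3648  5.9691  10.4065  10.0958  12.1353]
a=μᵀu=0.908938  b=𝟙ᵀu=5.899647  c=𝟙ᵀv=41.971569  D=ac−b²=3.343731
λ₁=(c·0.173−b)/D = (41.971569·0.173−5.899647)/3.343731 = 0.407160
λ₂=(a−b·0.173)/D = (0.908938−5.899647·0.173)/3.343731 = -0.033406
w* = 0.407160·u + -0.033406·v:
  w_0 = 0.407160·0.8103 + -0.033406·3.3648 = 0.2175  (Raytheon)
  w_1 = 0.407160·0.7590 + -0.033406·5.9691 = 0.1096  (Pfizer)
  w_2 = 0.407160·0.7863 + -0.033406·10.4065 = -0.0275  (Intel)
  w_3 = 0.407160·1.2751 + -0.033406·10.0958 = 0.1819  (Qualcomm)
  w_4 = 0.407160·2.2690 + -0.033406·12.1353 = 0.5184  (JPMorgan)
Σw_i=1.0000  μᵀw=0.1730
σ²=wᵀΣw=λ₁·μ_p+λ₂ = 0.407160·0.173 + -0.033406 = 0.037033 ≈ 0.0370

0.1819


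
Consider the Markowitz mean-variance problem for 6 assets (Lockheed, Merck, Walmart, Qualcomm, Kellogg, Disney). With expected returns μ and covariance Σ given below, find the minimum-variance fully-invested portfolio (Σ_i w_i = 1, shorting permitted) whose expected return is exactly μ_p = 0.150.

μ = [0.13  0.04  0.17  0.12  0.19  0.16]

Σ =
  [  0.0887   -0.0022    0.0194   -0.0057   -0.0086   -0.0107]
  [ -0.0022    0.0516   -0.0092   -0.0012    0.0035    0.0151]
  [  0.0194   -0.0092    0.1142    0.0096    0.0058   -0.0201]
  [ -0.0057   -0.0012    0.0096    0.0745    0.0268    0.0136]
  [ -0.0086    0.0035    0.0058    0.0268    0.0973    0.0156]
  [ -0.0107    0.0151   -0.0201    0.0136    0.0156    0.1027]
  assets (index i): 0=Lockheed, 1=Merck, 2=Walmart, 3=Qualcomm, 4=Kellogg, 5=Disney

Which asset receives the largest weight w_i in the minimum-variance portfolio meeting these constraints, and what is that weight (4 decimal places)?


u=Σ⁻¹μ = [1.5572  0.5404  1.4092  0.7147  1.5354  1.5887]
v=Σ⁻¹𝟙 = [12.0591  18.9850  8.4222  9.9496  6.2009  7.5910]
a=μᵀu=1.095283  b=𝟙ᵀu=7.345528  c=𝟙ᵀv=63.207739  D=ac−b²=15.273601
λ₁=(c·0.150−b)/D = (63.207739·0.150−7.345528)/15.273601 = 0.139825
λ₂=(a−b·0.150)/D = (1.095283−7.345528·0.150)/15.273601 = -0.000429
w* = 0.139825·u + -0.000429·v:
  w_0 = 0.139825·1.5572 + -0.000429·12.0591 = 0.2126  (Lockheed)
  w_1 = 0.139825·0.5404 + -0.000429·18.9850 = 0.0674  (Merck)
  w_2 = 0.139825·1.4092 + -0.000429·8.4222 = 0.1934  (Walmart)
  w_3 = 0.139825·0.7147 + -0.000429·9.9496 = 0.0957  (Qualcomm)
  w_4 = 0.139825·1.5354 + -0.000429·6.2009 = 0.2120  (Kellogg)
  w_5 = 0.139825·1.5887 + -0.000429·7.5910 = 0.2189  (Disney)
Σw_i=1.0000  μᵀw=0.1500
σ²=wᵀΣw=λ₁·μ_p+λ₂ = 0.139825·0.150 + -0.000429 = 0.020545 ≈ 0.0205

Disney (0.2189)


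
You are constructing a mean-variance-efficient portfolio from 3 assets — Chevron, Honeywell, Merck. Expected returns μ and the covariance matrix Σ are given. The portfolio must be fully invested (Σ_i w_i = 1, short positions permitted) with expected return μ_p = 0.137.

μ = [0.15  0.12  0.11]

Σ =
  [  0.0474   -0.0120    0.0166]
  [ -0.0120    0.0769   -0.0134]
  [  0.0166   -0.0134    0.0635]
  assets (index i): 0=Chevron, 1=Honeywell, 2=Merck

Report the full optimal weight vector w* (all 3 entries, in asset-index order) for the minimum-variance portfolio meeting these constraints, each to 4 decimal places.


0.5978  0.3089  0.0933

g=Σ⁻¹μ = [3.2712  2.3087  1.3643]
h=Σ⁻¹𝟙 = [20.8503  18.7410  14.2522]
a=μᵀg=0.917799  b=𝟙ᵀg=6.944211  c=𝟙ᵀh=53.843526  D=ac−b²=1.195479
λ₁=(c·0.137−b)/D = (53.843526·0.137−6.944211)/1.195479 = 0.361656
λ₂=(a−b·0.137)/D = (0.917799−6.944211·0.137)/1.195479 = -0.028070
w* = 0.361656·g + -0.028070·h:
  w_0 = 0.361656·3.2712 + -0.028070·20.8503 = 0.5978  (Chevron)
  w_1 = 0.361656·2.3087 + -0.028070·18.7410 = 0.3089  (Honeywell)
  w_2 = 0.361656·1.3643 + -0.028070·14.2522 = 0.0933  (Merck)
Σw_i=1.0000  μᵀw=0.1370
σ²=wᵀΣw=λ₁·μ_p+λ₂ = 0.361656·0.137 + -0.028070 = 0.021476 ≈ 0.0215


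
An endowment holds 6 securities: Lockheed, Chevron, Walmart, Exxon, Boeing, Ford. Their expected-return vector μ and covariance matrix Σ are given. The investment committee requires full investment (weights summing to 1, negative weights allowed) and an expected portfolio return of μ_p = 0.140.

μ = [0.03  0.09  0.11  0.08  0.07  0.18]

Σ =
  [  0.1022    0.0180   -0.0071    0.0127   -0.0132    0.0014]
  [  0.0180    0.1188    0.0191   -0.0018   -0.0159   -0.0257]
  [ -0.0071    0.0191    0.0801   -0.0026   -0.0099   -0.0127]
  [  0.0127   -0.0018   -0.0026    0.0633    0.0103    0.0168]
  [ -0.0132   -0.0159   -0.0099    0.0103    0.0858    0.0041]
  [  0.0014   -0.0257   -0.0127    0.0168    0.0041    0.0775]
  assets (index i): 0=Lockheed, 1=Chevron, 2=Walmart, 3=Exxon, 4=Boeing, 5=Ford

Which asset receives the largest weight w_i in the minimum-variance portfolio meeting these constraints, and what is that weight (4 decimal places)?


Ford (0.5014)

u=Σ⁻¹μ = [0.2529  1.2159  1.7070  0.3804  1.0947  2.8606]
v=Σ⁻¹𝟙 = [9.8367  10.0331  15.6398  8.0281  15.1002  16.0764]
a=μᵀu=0.926750  b=𝟙ᵀu=7.511465  c=𝟙ᵀv=74.714233  D=ac−b²=12.819310
λ₁=(c·0.140−b)/D = (74.714233·0.140−7.511465)/12.819310 = 0.230007
λ₂=(a−b·0.140)/D = (0.926750−7.511465·0.140)/12.819310 = -0.009740
w* = 0.230007·u + -0.009740·v:
  w_0 = 0.230007·0.2529 + -0.009740·9.8367 = -0.0376  (Lockheed)
  w_1 = 0.230007·1.2159 + -0.009740·10.0331 = 0.1820  (Chevron)
  w_2 = 0.230007·1.7070 + -0.009740·15.6398 = 0.2403  (Walmart)
  w_3 = 0.230007·0.3804 + -0.009740·8.0281 = 0.0093  (Exxon)
  w_4 = 0.230007·1.0947 + -0.009740·15.1002 = 0.1047  (Boeing)
  w_5 = 0.230007·2.8606 + -0.009740·16.0764 = 0.5014  (Ford)
Σw_i=1.0000  μᵀw=0.1400
σ²=wᵀΣw=λ₁·μ_p+λ₂ = 0.230007·0.140 + -0.009740 = 0.022461 ≈ 0.0225


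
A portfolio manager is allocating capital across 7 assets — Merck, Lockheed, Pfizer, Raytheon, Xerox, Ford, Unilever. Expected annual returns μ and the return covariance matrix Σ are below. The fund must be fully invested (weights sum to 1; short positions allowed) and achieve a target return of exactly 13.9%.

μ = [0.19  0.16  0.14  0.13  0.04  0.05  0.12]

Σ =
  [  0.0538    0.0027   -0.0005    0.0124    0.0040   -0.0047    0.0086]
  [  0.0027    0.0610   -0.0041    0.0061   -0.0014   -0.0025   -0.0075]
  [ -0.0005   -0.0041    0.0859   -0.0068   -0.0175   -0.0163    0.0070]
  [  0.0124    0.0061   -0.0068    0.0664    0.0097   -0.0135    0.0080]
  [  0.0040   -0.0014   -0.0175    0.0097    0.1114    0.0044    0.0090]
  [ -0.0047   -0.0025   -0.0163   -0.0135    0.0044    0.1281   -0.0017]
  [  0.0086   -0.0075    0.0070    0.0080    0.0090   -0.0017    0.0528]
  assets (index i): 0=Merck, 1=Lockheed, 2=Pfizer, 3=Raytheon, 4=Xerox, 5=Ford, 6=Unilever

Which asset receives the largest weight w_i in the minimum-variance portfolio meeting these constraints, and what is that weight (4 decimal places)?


Lockheed (0.2218)

x=Σ⁻¹μ = [2.8971  2.7535  1.9871  1.3098  0.3121  0.9532  1.7076]
y=Σ⁻¹𝟙 = [13.1653  18.1495  16.3894  12.0481  8.6337  11.8918  14.2860]
a=μᵀx=1.704523  b=𝟙ᵀx=11.920346  c=𝟙ᵀy=94.563795  D=ac−b²=19.091519
λ₁=(c·0.139−b)/D = (94.563795·0.139−11.920346)/19.091519 = 0.064113
λ₂=(a−b·0.139)/D = (1.704523−11.920346·0.139)/19.091519 = 0.002493
w* = 0.064113·x + 0.002493·y:
  w_0 = 0.064113·2.8971 + 0.002493·13.1653 = 0.2186  (Merck)
  w_1 = 0.064113·2.7535 + 0.002493·18.1495 = 0.2218  (Lockheed)
  w_2 = 0.064113·1.9871 + 0.002493·16.3894 = 0.1683  (Pfizer)
  w_3 = 0.064113·1.3098 + 0.002493·12.0481 = 0.1140  (Raytheon)
  w_4 = 0.064113·0.3121 + 0.002493·8.6337 = 0.0415  (Xerox)
  w_5 = 0.064113·0.9532 + 0.002493·11.8918 = 0.0908  (Ford)
  w_6 = 0.064113·1.7076 + 0.002493·14.2860 = 0.1451  (Unilever)
Σw_i=1.0000  μᵀw=0.1390
σ²=wᵀΣw=λ₁·μ_p+λ₂ = 0.064113·0.139 + 0.002493 = 0.011405 ≈ 0.0114


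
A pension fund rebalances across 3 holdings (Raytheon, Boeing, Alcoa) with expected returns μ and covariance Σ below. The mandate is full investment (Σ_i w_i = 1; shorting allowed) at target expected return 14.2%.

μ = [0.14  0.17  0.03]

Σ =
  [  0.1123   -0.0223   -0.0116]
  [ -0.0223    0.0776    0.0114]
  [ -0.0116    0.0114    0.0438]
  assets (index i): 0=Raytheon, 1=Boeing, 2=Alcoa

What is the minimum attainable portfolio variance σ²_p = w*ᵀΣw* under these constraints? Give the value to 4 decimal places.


u=Σ⁻¹μ = [1.8211  2.6437  0.4792]
v=Σ⁻¹𝟙 = [13.9663  13.5196  23.0111]
a=μᵀu=0.718755  b=𝟙ᵀu=4.943950  c=𝟙ᵀv=50.497006  D=ac−b²=11.852355
λ₁=(c·0.142−b)/D = (50.497006·0.142−4.943950)/11.852355 = 0.187863
λ₂=(a−b·0.142)/D = (0.718755−4.943950·0.142)/11.852355 = 0.001410
w* = 0.187863·u + 0.001410·v:
  w_0 = 0.187863·1.8211 + 0.001410·13.9663 = 0.3618  (Raytheon)
  w_1 = 0.187863·2.6437 + 0.001410·13.5196 = 0.5157  (Boeing)
  w_2 = 0.187863·0.4792 + 0.001410·23.0111 = 0.1225  (Alcoa)
Σw_i=1.0000  μᵀw=0.1420
σ²=wᵀΣw=λ₁·μ_p+λ₂ = 0.187863·0.142 + 0.001410 = 0.028087 ≈ 0.0281

0.0281


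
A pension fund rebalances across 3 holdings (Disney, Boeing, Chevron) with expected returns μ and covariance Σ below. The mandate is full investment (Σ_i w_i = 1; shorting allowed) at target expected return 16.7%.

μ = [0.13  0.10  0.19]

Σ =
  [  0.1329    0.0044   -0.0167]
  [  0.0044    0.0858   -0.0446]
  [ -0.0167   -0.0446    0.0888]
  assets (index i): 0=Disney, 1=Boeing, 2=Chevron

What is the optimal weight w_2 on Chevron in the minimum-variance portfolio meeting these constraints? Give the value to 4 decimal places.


0.7003

g=Σ⁻¹μ = [1.3746  3.1689  3.9898]
h=Σ⁻¹𝟙 = [9.9032  24.3179  25.3374]
a=μᵀg=1.253648  b=𝟙ᵀg=8.533309  c=𝟙ᵀh=59.558477  D=ac−b²=1.847974
λ₁=(c·0.167−b)/D = (59.558477·0.167−8.533309)/1.847974 = 0.764598
λ₂=(a−b·0.167)/D = (1.253648−8.533309·0.167)/1.847974 = -0.092758
w* = 0.764598·g + -0.092758·h:
  w_0 = 0.764598·1.3746 + -0.092758·9.9032 = 0.1324  (Disney)
  w_1 = 0.764598·3.1689 + -0.092758·24.3179 = 0.1673  (Boeing)
  w_2 = 0.764598·3.9898 + -0.092758·25.3374 = 0.7003  (Chevron)
Σw_i=1.0000  μᵀw=0.1670
σ²=wᵀΣw=λ₁·μ_p+λ₂ = 0.764598·0.167 + -0.092758 = 0.034929 ≈ 0.0349


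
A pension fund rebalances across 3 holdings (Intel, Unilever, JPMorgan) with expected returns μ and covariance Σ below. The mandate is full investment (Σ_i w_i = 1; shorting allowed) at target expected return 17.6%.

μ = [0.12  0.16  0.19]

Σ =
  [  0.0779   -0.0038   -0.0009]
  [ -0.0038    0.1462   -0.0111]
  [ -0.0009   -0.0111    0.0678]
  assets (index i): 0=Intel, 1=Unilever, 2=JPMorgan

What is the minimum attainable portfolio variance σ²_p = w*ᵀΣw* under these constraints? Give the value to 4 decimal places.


0.0351

u=Σ⁻¹μ = [1.6424  1.3685  3.0482]
v=Σ⁻¹𝟙 = [13.4365  8.4273  16.3073]
a=μᵀu=0.995211  b=𝟙ᵀu=6.059131  c=𝟙ᵀv=38.171062  D=ac−b²=1.275188
λ₁=(c·0.176−b)/D = (38.171062·0.176−6.059131)/1.275188 = 0.516768
λ₂=(a−b·0.176)/D = (0.995211−6.059131·0.176)/1.275188 = -0.055832
w* = 0.516768·u + -0.055832·v:
  w_0 = 0.516768·1.6424 + -0.055832·13.4365 = 0.0986  (Intel)
  w_1 = 0.516768·1.3685 + -0.055832·8.4273 = 0.2367  (Unilever)
  w_2 = 0.516768·3.0482 + -0.055832·16.3073 = 0.6647  (JPMorgan)
Σw_i=1.0000  μᵀw=0.1760
σ²=wᵀΣw=λ₁·μ_p+λ₂ = 0.516768·0.176 + -0.055832 = 0.035119 ≈ 0.0351


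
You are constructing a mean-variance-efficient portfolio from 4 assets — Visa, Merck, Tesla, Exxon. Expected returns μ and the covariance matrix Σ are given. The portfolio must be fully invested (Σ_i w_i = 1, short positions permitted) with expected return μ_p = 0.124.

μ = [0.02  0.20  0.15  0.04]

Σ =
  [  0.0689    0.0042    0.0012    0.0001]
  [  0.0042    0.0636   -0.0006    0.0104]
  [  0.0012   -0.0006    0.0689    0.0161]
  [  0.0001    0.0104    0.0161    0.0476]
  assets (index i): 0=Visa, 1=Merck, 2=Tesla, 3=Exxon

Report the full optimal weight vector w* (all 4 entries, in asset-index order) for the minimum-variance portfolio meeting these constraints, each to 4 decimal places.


0.1938  0.3546  0.2831  0.1685

u=Σ⁻¹μ = [0.0505  3.2738  2.3622  -0.6740]
v=Σ⁻¹𝟙 = [13.5356  12.5593  10.9952  14.5170]
a=μᵀu=0.983144  b=𝟙ᵀu=5.012531  c=𝟙ᵀv=51.607087  D=ac−b²=25.611720
λ₁=(c·0.124−b)/D = (51.607087·0.124−5.012531)/25.611720 = 0.054145
λ₂=(a−b·0.124)/D = (0.983144−5.012531·0.124)/25.611720 = 0.014118
w* = 0.054145·u + 0.014118·v:
  w_0 = 0.054145·0.0505 + 0.014118·13.5356 = 0.1938  (Visa)
  w_1 = 0.054145·3.2738 + 0.014118·12.5593 = 0.3546  (Merck)
  w_2 = 0.054145·2.3622 + 0.014118·10.9952 = 0.2831  (Tesla)
  w_3 = 0.054145·-0.6740 + 0.014118·14.5170 = 0.1685  (Exxon)
Σw_i=1.0000  μᵀw=0.1240
σ²=wᵀΣw=λ₁·μ_p+λ₂ = 0.054145·0.124 + 0.014118 = 0.020832 ≈ 0.0208


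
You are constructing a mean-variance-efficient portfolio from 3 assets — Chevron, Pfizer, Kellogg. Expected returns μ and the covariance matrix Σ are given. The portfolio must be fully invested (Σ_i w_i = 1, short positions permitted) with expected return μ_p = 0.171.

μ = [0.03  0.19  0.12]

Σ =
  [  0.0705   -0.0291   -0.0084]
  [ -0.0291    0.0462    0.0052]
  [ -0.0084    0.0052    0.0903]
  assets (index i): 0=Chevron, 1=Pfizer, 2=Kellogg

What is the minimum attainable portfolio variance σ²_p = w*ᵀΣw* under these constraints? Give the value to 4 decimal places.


x=Σ⁻¹μ = [2.9937  5.8552  1.2702]
y=Σ⁻¹𝟙 = [32.3945  40.7277  11.7423]
a=μᵀx=1.354733  b=𝟙ᵀx=10.119173  c=𝟙ᵀy=84.864483  D=ac−b²=12.571040
λ₁=(c·0.171−b)/D = (84.864483·0.171−10.119173)/12.571040 = 0.349426
λ₂=(a−b·0.171)/D = (1.354733−10.119173·0.171)/12.571040 = -0.029882
w* = 0.349426·x + -0.029882·y:
  w_0 = 0.349426·2.9937 + -0.029882·32.3945 = 0.0781  (Chevron)
  w_1 = 0.349426·5.8552 + -0.029882·40.7277 = 0.8290  (Pfizer)
  w_2 = 0.349426·1.2702 + -0.029882·11.7423 = 0.0930  (Kellogg)
Σw_i=1.0000  μᵀw=0.1710
σ²=wᵀΣw=λ₁·μ_p+λ₂ = 0.349426·0.171 + -0.029882 = 0.029870 ≈ 0.0299

0.0299


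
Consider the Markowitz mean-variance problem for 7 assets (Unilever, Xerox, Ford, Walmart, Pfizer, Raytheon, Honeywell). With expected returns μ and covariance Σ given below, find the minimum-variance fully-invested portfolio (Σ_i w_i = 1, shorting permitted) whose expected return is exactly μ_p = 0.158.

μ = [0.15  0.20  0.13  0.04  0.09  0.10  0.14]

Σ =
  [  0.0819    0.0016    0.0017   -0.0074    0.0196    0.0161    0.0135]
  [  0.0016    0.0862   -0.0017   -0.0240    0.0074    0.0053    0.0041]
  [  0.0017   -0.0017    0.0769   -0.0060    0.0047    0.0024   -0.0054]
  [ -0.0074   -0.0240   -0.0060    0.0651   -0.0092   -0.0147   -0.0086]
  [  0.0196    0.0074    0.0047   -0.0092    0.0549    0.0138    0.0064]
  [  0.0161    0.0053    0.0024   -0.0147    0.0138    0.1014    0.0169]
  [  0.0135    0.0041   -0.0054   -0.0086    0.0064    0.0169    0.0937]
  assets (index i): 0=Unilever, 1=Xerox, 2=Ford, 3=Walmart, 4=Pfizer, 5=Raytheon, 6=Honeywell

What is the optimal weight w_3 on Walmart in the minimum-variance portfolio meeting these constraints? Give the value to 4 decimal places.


p=Σ⁻¹μ = [1.4557  2.8460  1.9443  2.4144  0.6681  0.5960  1.3404]
q=Σ⁻¹𝟙 = [7.7352  17.7669  15.1298  29.2304  13.4669  8.0925  9.9558]
a=μᵀp=1.444268  b=𝟙ᵀp=11.264846  c=𝟙ᵀq=101.377572  D=ac−b²=19.519656
λ₁=(c·0.158−b)/D = (101.377572·0.158−11.264846)/19.519656 = 0.243488
λ₂=(a−b·0.158)/D = (1.444268−11.264846·0.158)/19.519656 = -0.017192
w* = 0.243488·p + -0.017192·q:
  w_0 = 0.243488·1.4557 + -0.017192·7.7352 = 0.2215  (Unilever)
  w_1 = 0.243488·2.8460 + -0.017192·17.7669 = 0.3875  (Xerox)
  w_2 = 0.243488·1.9443 + -0.017192·15.1298 = 0.2133  (Ford)
  w_3 = 0.243488·2.4144 + -0.017192·29.2304 = 0.0854  (Walmart)
  w_4 = 0.243488·0.6681 + -0.017192·13.4669 = -0.0688  (Pfizer)
  w_5 = 0.243488·0.5960 + -0.017192·8.0925 = 0.0060  (Raytheon)
  w_6 = 0.243488·1.3404 + -0.017192·9.9558 = 0.1552  (Honeywell)
Σw_i=1.0000  μᵀw=0.1580
σ²=wᵀΣw=λ₁·μ_p+λ₂ = 0.243488·0.158 + -0.017192 = 0.021279 ≈ 0.0213

0.0854


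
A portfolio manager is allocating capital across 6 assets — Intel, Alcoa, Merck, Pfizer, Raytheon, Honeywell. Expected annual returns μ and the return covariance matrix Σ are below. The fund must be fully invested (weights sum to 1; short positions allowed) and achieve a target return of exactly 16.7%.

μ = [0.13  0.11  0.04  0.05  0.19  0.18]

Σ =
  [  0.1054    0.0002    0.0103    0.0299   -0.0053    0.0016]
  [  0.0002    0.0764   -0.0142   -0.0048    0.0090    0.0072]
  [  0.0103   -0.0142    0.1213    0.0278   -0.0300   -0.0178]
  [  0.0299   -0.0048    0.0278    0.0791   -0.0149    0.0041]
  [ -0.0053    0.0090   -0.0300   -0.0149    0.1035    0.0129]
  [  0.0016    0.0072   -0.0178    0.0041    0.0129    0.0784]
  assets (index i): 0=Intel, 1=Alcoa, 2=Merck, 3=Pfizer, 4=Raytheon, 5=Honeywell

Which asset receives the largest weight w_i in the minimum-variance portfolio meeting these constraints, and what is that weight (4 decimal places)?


Honeywell (0.3878)

x=Σ⁻¹μ = [1.1490  1.2345  1.1186  0.1225  1.8674  2.0994]
y=Σ⁻¹𝟙 = [6.3028  13.3161  12.0211  8.5116  12.0781  11.7004]
a=μᵀx=1.068741  b=𝟙ᵀx=7.591460  c=𝟙ᵀy=63.930032  D=ac−b²=10.694409
λ₁=(c·0.167−b)/D = (63.930032·0.167−7.591460)/10.694409 = 0.288455
λ₂=(a−b·0.167)/D = (1.068741−7.591460·0.167)/10.694409 = -0.018611
w* = 0.288455·x + -0.018611·y:
  w_0 = 0.288455·1.1490 + -0.018611·6.3028 = 0.2141  (Intel)
  w_1 = 0.288455·1.2345 + -0.018611·13.3161 = 0.1083  (Alcoa)
  w_2 = 0.288455·1.1186 + -0.018611·12.0211 = 0.0989  (Merck)
  w_3 = 0.288455·0.1225 + -0.018611·8.5116 = -0.1231  (Pfizer)
  w_4 = 0.288455·1.8674 + -0.018611·12.0781 = 0.3139  (Raytheon)
  w_5 = 0.288455·2.0994 + -0.018611·11.7004 = 0.3878  (Honeywell)
Σw_i=1.0000  μᵀw=0.1670
σ²=wᵀΣw=λ₁·μ_p+λ₂ = 0.288455·0.167 + -0.018611 = 0.029561 ≈ 0.0296


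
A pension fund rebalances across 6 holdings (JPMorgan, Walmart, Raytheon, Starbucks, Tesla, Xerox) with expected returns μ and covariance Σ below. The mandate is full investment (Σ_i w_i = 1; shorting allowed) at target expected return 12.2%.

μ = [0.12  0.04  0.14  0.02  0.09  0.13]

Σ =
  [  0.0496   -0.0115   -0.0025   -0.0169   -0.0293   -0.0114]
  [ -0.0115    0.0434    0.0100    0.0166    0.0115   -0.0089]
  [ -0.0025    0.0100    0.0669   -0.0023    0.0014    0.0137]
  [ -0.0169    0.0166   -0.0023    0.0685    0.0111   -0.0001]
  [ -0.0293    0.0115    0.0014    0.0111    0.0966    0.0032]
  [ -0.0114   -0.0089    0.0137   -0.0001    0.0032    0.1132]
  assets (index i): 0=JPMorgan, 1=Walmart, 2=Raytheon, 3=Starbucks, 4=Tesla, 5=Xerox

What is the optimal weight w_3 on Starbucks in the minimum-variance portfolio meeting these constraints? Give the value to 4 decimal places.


g=Σ⁻¹μ = [4.5947  1.1488  1.7883  0.8830  2.0138  1.4289]
h=Σ⁻¹𝟙 = [46.6018  24.0014  10.5189  17.5727  19.0067  13.6192]
a=μᵀg=1.232336  b=𝟙ᵀg=11.857477  c=𝟙ᵀh=131.320705  D=ac−b²=21.231486
λ₁=(c·0.122−b)/D = (131.320705·0.122−11.857477)/21.231486 = 0.196107
λ₂=(a−b·0.122)/D = (1.232336−11.857477·0.122)/21.231486 = -0.010092
w* = 0.196107·g + -0.010092·h:
  w_0 = 0.196107·4.5947 + -0.010092·46.6018 = 0.4307  (JPMorgan)
  w_1 = 0.196107·1.1488 + -0.010092·24.0014 = -0.0169  (Walmart)
  w_2 = 0.196107·1.7883 + -0.010092·10.5189 = 0.2445  (Raytheon)
  w_3 = 0.196107·0.8830 + -0.010092·17.5727 = -0.0042  (Starbucks)
  w_4 = 0.196107·2.0138 + -0.010092·19.0067 = 0.2031  (Tesla)
  w_5 = 0.196107·1.4289 + -0.010092·13.6192 = 0.1428  (Xerox)
Σw_i=1.0000  μᵀw=0.1220
σ²=wᵀΣw=λ₁·μ_p+λ₂ = 0.196107·0.122 + -0.010092 = 0.013833 ≈ 0.0138

-0.0042


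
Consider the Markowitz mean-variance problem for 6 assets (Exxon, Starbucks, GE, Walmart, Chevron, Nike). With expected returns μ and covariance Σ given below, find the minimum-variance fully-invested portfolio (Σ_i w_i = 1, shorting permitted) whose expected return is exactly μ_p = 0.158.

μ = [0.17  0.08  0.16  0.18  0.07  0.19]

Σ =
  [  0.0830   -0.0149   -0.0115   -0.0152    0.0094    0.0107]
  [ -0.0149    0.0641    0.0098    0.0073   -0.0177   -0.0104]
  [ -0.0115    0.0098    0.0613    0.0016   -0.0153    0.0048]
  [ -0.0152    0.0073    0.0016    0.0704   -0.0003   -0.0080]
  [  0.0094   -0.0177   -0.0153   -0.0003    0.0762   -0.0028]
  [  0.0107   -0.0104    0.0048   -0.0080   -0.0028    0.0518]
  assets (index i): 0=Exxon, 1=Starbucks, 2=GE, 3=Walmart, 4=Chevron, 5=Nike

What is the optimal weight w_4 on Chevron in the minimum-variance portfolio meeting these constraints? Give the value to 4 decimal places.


0.0809

u=Σ⁻¹μ = [2.7343  2.2081  2.8331  3.3039  1.8191  3.8925]
v=Σ⁻¹𝟙 = [16.8511  24.2558  18.6753  17.5889  21.3368  22.8333]
a=μᵀu=2.556405  b=𝟙ᵀu=16.791104  c=𝟙ᵀv=121.541201  D=ac−b²=28.767344
λ₁=(c·0.158−b)/D = (121.541201·0.158−16.791104)/28.767344 = 0.083859
λ₂=(a−b·0.158)/D = (2.556405−16.791104·0.158)/28.767344 = -0.003358
w* = 0.083859·u + -0.003358·v:
  w_0 = 0.083859·2.7343 + -0.003358·16.8511 = 0.1727  (Exxon)
  w_1 = 0.083859·2.2081 + -0.003358·24.2558 = 0.1037  (Starbucks)
  w_2 = 0.083859·2.8331 + -0.003358·18.6753 = 0.1749  (GE)
  w_3 = 0.083859·3.3039 + -0.003358·17.5889 = 0.2180  (Walmart)
  w_4 = 0.083859·1.8191 + -0.003358·21.3368 = 0.0809  (Chevron)
  w_5 = 0.083859·3.8925 + -0.003358·22.8333 = 0.2498  (Nike)
Σw_i=1.0000  μᵀw=0.1580
σ²=wᵀΣw=λ₁·μ_p+λ₂ = 0.083859·0.158 + -0.003358 = 0.009892 ≈ 0.0099


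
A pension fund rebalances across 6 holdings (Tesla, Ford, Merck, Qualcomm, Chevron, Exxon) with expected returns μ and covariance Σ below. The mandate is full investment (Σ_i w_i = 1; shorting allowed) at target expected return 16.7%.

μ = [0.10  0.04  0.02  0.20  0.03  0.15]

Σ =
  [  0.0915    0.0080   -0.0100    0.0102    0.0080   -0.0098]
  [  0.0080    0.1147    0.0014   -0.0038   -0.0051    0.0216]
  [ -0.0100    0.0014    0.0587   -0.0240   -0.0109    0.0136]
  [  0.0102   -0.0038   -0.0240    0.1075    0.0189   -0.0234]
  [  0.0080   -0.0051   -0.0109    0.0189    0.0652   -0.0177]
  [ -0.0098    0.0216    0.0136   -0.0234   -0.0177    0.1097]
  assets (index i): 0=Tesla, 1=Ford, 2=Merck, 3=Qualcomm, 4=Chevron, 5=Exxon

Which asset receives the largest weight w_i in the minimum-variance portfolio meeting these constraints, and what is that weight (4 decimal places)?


p=Σ⁻¹μ = [1.1259  -0.0058  1.1212  2.3550  0.3386  1.8871]
q=Σ⁻¹𝟙 = [11.2373  6.7131  24.9315  13.3880  17.8785  11.4474]
a=μᵀp=0.898996  b=𝟙ᵀp=6.821951  c=𝟙ᵀq=85.595729  D=ac−b²=30.411193
λ₁=(c·0.167−b)/D = (85.595729·0.167−6.821951)/30.411193 = 0.245717
λ₂=(a−b·0.167)/D = (0.898996−6.821951·0.167)/30.411193 = -0.007901
w* = 0.245717·p + -0.007901·q:
  w_0 = 0.245717·1.1259 + -0.007901·11.2373 = 0.1879  (Tesla)
  w_1 = 0.245717·-0.0058 + -0.007901·6.7131 = -0.0545  (Ford)
  w_2 = 0.245717·1.1212 + -0.007901·24.9315 = 0.0785  (Merck)
  w_3 = 0.245717·2.3550 + -0.007901·13.3880 = 0.4729  (Qualcomm)
  w_4 = 0.245717·0.3386 + -0.007901·17.8785 = -0.0581  (Chevron)
  w_5 = 0.245717·1.8871 + -0.007901·11.4474 = 0.3732  (Exxon)
Σw_i=1.0000  μᵀw=0.1670
σ²=wᵀΣw=λ₁·μ_p+λ₂ = 0.245717·0.167 + -0.007901 = 0.033134 ≈ 0.0331

Qualcomm (0.4729)


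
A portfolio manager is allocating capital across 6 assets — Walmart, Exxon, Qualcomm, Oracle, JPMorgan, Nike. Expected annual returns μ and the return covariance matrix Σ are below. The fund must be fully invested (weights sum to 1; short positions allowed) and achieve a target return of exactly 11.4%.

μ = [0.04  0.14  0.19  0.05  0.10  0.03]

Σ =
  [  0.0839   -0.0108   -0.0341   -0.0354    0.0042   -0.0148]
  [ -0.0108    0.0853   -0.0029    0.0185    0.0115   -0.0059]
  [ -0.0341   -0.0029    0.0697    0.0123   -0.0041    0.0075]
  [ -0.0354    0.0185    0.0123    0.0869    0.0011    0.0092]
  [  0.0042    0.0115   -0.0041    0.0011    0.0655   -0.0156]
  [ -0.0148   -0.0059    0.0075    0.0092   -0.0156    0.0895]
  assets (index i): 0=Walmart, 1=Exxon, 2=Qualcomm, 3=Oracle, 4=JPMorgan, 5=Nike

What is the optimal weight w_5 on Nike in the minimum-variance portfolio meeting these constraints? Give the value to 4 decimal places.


p=Σ⁻¹μ = [2.6516  1.8388  3.9985  0.6002  1.4530  0.7514]
q=Σ⁻¹𝟙 = [33.9342  12.2388  27.6777  16.8679  16.2924  16.3780]
a=μᵀp=1.321063  b=𝟙ᵀp=11.293531  c=𝟙ᵀq=123.388881  D=ac−b²=35.460622
λ₁=(c·0.114−b)/D = (123.388881·0.114−11.293531)/35.460622 = 0.078194
λ₂=(a−b·0.114)/D = (1.321063−11.293531·0.114)/35.460622 = 0.000948
w* = 0.078194·p + 0.000948·q:
  w_0 = 0.078194·2.6516 + 0.000948·33.9342 = 0.2395  (Walmart)
  w_1 = 0.078194·1.8388 + 0.000948·12.2388 = 0.1554  (Exxon)
  w_2 = 0.078194·3.9985 + 0.000948·27.6777 = 0.3389  (Qualcomm)
  w_3 = 0.078194·0.6002 + 0.000948·16.8679 = 0.0629  (Oracle)
  w_4 = 0.078194·1.4530 + 0.000948·16.2924 = 0.1291  (JPMorgan)
  w_5 = 0.078194·0.7514 + 0.000948·16.3780 = 0.0743  (Nike)
Σw_i=1.0000  μᵀw=0.1140
σ²=wᵀΣw=λ₁·μ_p+λ₂ = 0.078194·0.114 + 0.000948 = 0.009862 ≈ 0.0099

0.0743


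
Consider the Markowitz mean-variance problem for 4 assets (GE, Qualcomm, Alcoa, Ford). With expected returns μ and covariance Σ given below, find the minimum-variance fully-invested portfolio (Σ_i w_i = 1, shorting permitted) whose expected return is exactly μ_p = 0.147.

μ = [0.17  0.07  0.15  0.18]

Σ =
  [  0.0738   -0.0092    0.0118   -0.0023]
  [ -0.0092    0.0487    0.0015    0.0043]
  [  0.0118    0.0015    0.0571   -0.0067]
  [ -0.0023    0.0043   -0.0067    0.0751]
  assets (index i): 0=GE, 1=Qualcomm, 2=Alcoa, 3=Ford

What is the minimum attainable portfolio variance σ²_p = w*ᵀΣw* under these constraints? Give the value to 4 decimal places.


0.0165

p=Σ⁻¹μ = [2.1872  1.5465  2.4386  2.5928]
q=Σ⁻¹𝟙 = [14.1607  21.4982  15.6548  13.9150]
a=μᵀp=1.312572  b=𝟙ᵀp=8.765105  c=𝟙ᵀq=65.228649  D=ac−b²=8.790257
λ₁=(c·0.147−b)/D = (65.228649·0.147−8.765105)/8.790257 = 0.093684
λ₂=(a−b·0.147)/D = (1.312572−8.765105·0.147)/8.790257 = 0.002742
w* = 0.093684·p + 0.002742·q:
  w_0 = 0.093684·2.1872 + 0.002742·14.1607 = 0.2437  (GE)
  w_1 = 0.093684·1.5465 + 0.002742·21.4982 = 0.2038  (Qualcomm)
  w_2 = 0.093684·2.4386 + 0.002742·15.6548 = 0.2714  (Alcoa)
  w_3 = 0.093684·2.5928 + 0.002742·13.9150 = 0.2811  (Ford)
Σw_i=1.0000  μᵀw=0.1470
σ²=wᵀΣw=λ₁·μ_p+λ₂ = 0.093684·0.147 + 0.002742 = 0.016513 ≈ 0.0165


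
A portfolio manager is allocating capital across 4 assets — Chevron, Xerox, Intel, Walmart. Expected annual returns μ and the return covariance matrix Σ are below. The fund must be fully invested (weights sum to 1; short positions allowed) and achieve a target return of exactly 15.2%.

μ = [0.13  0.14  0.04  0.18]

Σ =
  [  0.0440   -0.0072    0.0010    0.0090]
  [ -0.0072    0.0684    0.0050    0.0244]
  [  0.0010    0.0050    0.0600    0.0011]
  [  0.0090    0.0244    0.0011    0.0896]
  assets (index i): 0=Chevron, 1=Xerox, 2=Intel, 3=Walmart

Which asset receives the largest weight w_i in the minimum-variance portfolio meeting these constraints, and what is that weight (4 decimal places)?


Chevron (0.4959)

x=Σ⁻¹μ = [3.0160  1.9115  0.4355  1.1801]
y=Σ⁻¹𝟙 = [23.7794  14.3586  14.9880  4.6780]
a=μᵀx=0.889527  b=𝟙ᵀx=6.543082  c=𝟙ᵀy=57.803990  D=ac−b²=8.606311
λ₁=(c·0.152−b)/D = (57.803990·0.152−6.543082)/8.606311 = 0.260637
λ₂=(a−b·0.152)/D = (0.889527−6.543082·0.152)/8.606311 = -0.012203
w* = 0.260637·x + -0.012203·y:
  w_0 = 0.260637·3.0160 + -0.012203·23.7794 = 0.4959  (Chevron)
  w_1 = 0.260637·1.9115 + -0.012203·14.3586 = 0.3230  (Xerox)
  w_2 = 0.260637·0.4355 + -0.012203·14.9880 = -0.0694  (Intel)
  w_3 = 0.260637·1.1801 + -0.012203·4.6780 = 0.2505  (Walmart)
Σw_i=1.0000  μᵀw=0.1520
σ²=wᵀΣw=λ₁·μ_p+λ₂ = 0.260637·0.152 + -0.012203 = 0.027414 ≈ 0.0274


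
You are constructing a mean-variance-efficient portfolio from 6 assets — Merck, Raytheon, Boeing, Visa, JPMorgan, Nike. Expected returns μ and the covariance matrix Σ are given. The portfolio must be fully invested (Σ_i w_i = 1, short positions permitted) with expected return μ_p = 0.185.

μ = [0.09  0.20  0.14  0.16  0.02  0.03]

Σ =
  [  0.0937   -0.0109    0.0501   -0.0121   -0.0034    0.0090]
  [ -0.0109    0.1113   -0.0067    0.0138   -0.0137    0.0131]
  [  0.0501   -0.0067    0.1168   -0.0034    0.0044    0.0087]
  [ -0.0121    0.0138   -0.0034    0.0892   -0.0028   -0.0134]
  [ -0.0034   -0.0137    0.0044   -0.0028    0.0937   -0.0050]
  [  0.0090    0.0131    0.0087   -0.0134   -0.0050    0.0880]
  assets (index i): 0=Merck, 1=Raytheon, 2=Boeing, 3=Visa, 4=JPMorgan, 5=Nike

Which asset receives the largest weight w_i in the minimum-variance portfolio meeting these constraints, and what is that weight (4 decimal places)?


Raytheon (0.4386)

p=Σ⁻¹μ = [0.8896  1.7694  0.9351  1.7206  0.5218  0.1857]
q=Σ⁻¹𝟙 = [11.0338  8.8698  3.3858  13.5922  13.2252  11.4012]
a=μᵀp=0.856167  b=𝟙ᵀp=6.022317  c=𝟙ᵀq=61.508057  D=ac−b²=16.392878
λ₁=(c·0.185−b)/D = (61.508057·0.185−6.022317)/16.392878 = 0.326768
λ₂=(a−b·0.185)/D = (0.856167−6.022317·0.185)/16.392878 = -0.015736
w* = 0.326768·p + -0.015736·q:
  w_0 = 0.326768·0.8896 + -0.015736·11.0338 = 0.1171  (Merck)
  w_1 = 0.326768·1.7694 + -0.015736·8.8698 = 0.4386  (Raytheon)
  w_2 = 0.326768·0.9351 + -0.015736·3.3858 = 0.2523  (Boeing)
  w_3 = 0.326768·1.7206 + -0.015736·13.5922 = 0.3483  (Visa)
  w_4 = 0.326768·0.5218 + -0.015736·13.2252 = -0.0376  (JPMorgan)
  w_5 = 0.326768·0.1857 + -0.015736·11.4012 = -0.1187  (Nike)
Σw_i=1.0000  μᵀw=0.1850
σ²=wᵀΣw=λ₁·μ_p+λ₂ = 0.326768·0.185 + -0.015736 = 0.044716 ≈ 0.0447


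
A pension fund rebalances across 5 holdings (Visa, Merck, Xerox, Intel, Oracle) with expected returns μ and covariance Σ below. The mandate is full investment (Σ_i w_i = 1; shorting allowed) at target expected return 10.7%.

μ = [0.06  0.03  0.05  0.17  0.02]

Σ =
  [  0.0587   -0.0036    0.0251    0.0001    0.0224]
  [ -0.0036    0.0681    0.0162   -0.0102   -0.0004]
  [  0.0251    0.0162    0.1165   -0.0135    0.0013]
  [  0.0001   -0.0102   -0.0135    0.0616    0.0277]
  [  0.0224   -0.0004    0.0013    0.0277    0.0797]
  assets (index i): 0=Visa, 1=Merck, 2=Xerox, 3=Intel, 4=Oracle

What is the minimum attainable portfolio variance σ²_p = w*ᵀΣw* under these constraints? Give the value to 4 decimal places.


0.0186

p=Σ⁻¹μ = [1.4350  0.9531  0.4261  3.6483  -1.4225]
q=Σ⁻¹𝟙 = [15.3011  17.2034  5.1413  19.5266  1.4626]
a=μᵀp=0.727758  b=𝟙ᵀp=5.040001  c=𝟙ᵀq=58.634890  D=ac−b²=17.270387
λ₁=(c·0.107−b)/D = (58.634890·0.107−5.040001)/17.270387 = 0.071448
λ₂=(a−b·0.107)/D = (0.727758−5.040001·0.107)/17.270387 = 0.010913
w* = 0.071448·p + 0.010913·q:
  w_0 = 0.071448·1.4350 + 0.010913·15.3011 = 0.2695  (Visa)
  w_1 = 0.071448·0.9531 + 0.010913·17.2034 = 0.2558  (Merck)
  w_2 = 0.071448·0.4261 + 0.010913·5.1413 = 0.0866  (Xerox)
  w_3 = 0.071448·3.6483 + 0.010913·19.5266 = 0.4738  (Intel)
  w_4 = 0.071448·-1.4225 + 0.010913·1.4626 = -0.0857  (Oracle)
Σw_i=1.0000  μᵀw=0.1070
σ²=wᵀΣw=λ₁·μ_p+λ₂ = 0.071448·0.107 + 0.010913 = 0.018558 ≈ 0.0186


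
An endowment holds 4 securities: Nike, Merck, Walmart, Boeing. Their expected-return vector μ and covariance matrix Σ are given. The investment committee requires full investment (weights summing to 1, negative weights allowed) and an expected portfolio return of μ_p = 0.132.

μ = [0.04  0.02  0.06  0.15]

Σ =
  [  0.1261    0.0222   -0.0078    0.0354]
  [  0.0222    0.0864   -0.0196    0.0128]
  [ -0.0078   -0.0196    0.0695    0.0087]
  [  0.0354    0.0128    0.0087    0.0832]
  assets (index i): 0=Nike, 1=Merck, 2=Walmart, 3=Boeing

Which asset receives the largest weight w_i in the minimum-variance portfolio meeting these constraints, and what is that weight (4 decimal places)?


Boeing (0.7967)

p=Σ⁻¹μ = [-0.1700  0.1628  0.6673  1.7804]
q=Σ⁻¹𝟙 = [5.0036  13.4963  18.0139  5.9303]
a=μᵀp=0.303551  b=𝟙ᵀp=2.440443  c=𝟙ᵀq=42.444093  D=ac−b²=6.928185
λ₁=(c·0.132−b)/D = (42.444093·0.132−2.440443)/6.928185 = 0.456422
λ₂=(a−b·0.132)/D = (0.303551−2.440443·0.132)/6.928185 = -0.002683
w* = 0.456422·p + -0.002683·q:
  w_0 = 0.456422·-0.1700 + -0.002683·5.0036 = -0.0910  (Nike)
  w_1 = 0.456422·0.1628 + -0.002683·13.4963 = 0.0381  (Merck)
  w_2 = 0.456422·0.6673 + -0.002683·18.0139 = 0.2562  (Walmart)
  w_3 = 0.456422·1.7804 + -0.002683·5.9303 = 0.7967  (Boeing)
Σw_i=1.0000  μᵀw=0.1320
σ²=wᵀΣw=λ₁·μ_p+λ₂ = 0.456422·0.132 + -0.002683 = 0.057565 ≈ 0.0576


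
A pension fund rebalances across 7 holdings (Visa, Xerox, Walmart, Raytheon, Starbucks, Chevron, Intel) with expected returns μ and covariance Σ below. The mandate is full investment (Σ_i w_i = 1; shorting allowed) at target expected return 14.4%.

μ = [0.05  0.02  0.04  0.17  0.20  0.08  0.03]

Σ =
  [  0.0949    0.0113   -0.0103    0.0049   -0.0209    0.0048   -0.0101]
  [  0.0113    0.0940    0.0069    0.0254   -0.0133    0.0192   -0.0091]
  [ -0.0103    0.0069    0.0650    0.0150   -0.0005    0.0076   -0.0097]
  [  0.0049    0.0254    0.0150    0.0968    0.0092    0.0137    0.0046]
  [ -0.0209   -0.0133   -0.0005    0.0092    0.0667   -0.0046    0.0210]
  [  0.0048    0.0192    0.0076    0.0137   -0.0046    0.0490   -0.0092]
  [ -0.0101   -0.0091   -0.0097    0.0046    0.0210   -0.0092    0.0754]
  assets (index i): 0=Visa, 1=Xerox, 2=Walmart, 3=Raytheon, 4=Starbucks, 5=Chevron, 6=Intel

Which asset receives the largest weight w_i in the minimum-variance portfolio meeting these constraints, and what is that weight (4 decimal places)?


Starbucks (0.4597)

g=Σ⁻¹μ = [1.1605  -0.1108  0.3640  1.1568  3.3597  1.4524  -0.2423]
h=Σ⁻¹𝟙 = [16.2907  7.9357  17.6161  -0.2846  18.0956  17.7169  15.8080]
a=μᵀg=1.047876  b=𝟙ᵀg=7.140219  c=𝟙ᵀh=93.178319  D=ac−b²=46.656624
λ₁=(c·0.144−b)/D = (93.178319·0.144−7.140219)/46.656624 = 0.134546
λ₂=(a−b·0.144)/D = (1.047876−7.140219·0.144)/46.656624 = 0.000422
w* = 0.134546·g + 0.000422·h:
  w_0 = 0.134546·1.1605 + 0.000422·16.2907 = 0.1630  (Visa)
  w_1 = 0.134546·-0.1108 + 0.000422·7.9357 = -0.0116  (Xerox)
  w_2 = 0.134546·0.3640 + 0.000422·17.6161 = 0.0564  (Walmart)
  w_3 = 0.134546·1.1568 + 0.000422·-0.2846 = 0.1555  (Raytheon)
  w_4 = 0.134546·3.3597 + 0.000422·18.0956 = 0.4597  (Starbucks)
  w_5 = 0.134546·1.4524 + 0.000422·17.7169 = 0.2029  (Chevron)
  w_6 = 0.134546·-0.2423 + 0.000422·15.8080 = -0.0259  (Intel)
Σw_i=1.0000  μᵀw=0.1440
σ²=wᵀΣw=λ₁·μ_p+λ₂ = 0.134546·0.144 + 0.000422 = 0.019797 ≈ 0.0198


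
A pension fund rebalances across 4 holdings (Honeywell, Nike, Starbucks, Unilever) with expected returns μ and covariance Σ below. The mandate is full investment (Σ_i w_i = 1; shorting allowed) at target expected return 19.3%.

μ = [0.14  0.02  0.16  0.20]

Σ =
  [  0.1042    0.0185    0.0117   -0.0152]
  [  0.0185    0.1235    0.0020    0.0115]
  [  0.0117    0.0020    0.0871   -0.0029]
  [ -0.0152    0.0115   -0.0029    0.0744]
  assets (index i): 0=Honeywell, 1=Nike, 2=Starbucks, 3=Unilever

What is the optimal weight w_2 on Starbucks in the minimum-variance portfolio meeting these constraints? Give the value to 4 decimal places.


0.2851

g=Σ⁻¹μ = [1.6846  -0.4129  1.7255  3.1634]
h=Σ⁻¹𝟙 = [9.7064  5.0705  10.5619  15.0518]
a=μᵀg=1.136346  b=𝟙ᵀg=6.160583  c=𝟙ᵀh=40.390709  D=ac−b²=7.945060
λ₁=(c·0.193−b)/D = (40.390709·0.193−6.160583)/7.945060 = 0.205766
λ₂=(a−b·0.193)/D = (1.136346−6.160583·0.193)/7.945060 = -0.006626
w* = 0.205766·g + -0.006626·h:
  w_0 = 0.205766·1.6846 + -0.006626·9.7064 = 0.2823  (Honeywell)
  w_1 = 0.205766·-0.4129 + -0.006626·5.0705 = -0.1186  (Nike)
  w_2 = 0.205766·1.7255 + -0.006626·10.5619 = 0.2851  (Starbucks)
  w_3 = 0.205766·3.1634 + -0.006626·15.0518 = 0.5512  (Unilever)
Σw_i=1.0000  μᵀw=0.1930
σ²=wᵀΣw=λ₁·μ_p+λ₂ = 0.205766·0.193 + -0.006626 = 0.033087 ≈ 0.0331


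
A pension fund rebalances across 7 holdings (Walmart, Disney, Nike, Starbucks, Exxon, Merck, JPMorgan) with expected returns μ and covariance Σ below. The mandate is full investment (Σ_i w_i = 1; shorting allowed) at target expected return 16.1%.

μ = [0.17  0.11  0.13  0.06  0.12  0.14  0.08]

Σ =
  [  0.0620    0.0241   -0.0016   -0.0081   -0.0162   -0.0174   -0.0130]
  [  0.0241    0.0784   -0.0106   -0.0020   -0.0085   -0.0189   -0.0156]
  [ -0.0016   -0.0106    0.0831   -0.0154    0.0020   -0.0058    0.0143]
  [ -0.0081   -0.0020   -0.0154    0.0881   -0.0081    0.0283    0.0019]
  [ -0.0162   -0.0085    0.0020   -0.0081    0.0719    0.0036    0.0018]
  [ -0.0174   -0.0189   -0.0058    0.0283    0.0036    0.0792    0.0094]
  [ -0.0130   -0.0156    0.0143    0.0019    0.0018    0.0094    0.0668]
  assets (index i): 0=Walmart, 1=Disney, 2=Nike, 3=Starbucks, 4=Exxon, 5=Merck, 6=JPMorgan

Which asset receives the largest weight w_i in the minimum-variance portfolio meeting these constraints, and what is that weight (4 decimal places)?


Walmart (0.4742)

g=Σ⁻¹μ = [3.9776  1.6617  1.8575  0.7848  2.6308  2.5956  1.5037]
h=Σ⁻¹𝟙 = [25.3306  16.8466  14.6679  13.2453  21.4760  15.4927  17.5584]
a=μᵀg=1.946912  b=𝟙ᵀg=15.011629  c=𝟙ᵀh=124.617357  D=ac−b²=17.270031
λ₁=(c·0.161−b)/D = (124.617357·0.161−15.011629)/17.270031 = 0.292516
λ₂=(a−b·0.161)/D = (1.946912−15.011629·0.161)/17.270031 = -0.027212
w* = 0.292516·g + -0.027212·h:
  w_0 = 0.292516·3.9776 + -0.027212·25.3306 = 0.4742  (Walmart)
  w_1 = 0.292516·1.6617 + -0.027212·16.8466 = 0.0276  (Disney)
  w_2 = 0.292516·1.8575 + -0.027212·14.6679 = 0.1442  (Nike)
  w_3 = 0.292516·0.7848 + -0.027212·13.2453 = -0.1309  (Starbucks)
  w_4 = 0.292516·2.6308 + -0.027212·21.4760 = 0.1851  (Exxon)
  w_5 = 0.292516·2.5956 + -0.027212·15.4927 = 0.3377  (Merck)
  w_6 = 0.292516·1.5037 + -0.027212·17.5584 = -0.0380  (JPMorgan)
Σw_i=1.0000  μᵀw=0.1610
σ²=wᵀΣw=λ₁·μ_p+λ₂ = 0.292516·0.161 + -0.027212 = 0.019883 ≈ 0.0199
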